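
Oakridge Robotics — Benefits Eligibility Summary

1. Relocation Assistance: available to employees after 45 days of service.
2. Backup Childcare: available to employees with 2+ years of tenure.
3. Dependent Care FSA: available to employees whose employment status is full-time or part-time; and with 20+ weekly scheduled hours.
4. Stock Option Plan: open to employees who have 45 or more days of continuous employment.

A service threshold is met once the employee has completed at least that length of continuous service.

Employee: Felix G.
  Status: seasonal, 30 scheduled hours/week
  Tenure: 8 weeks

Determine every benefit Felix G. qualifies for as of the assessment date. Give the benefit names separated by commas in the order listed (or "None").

Relocation Assistance — service 8 weeks ≥ 45 days ✓ → eligible.
Backup Childcare — service 8 weeks < 2 years (≈730 days) ✗ → not eligible.
Dependent Care FSA — status seasonal ✗ (requires full-time or part-time) → not eligible.
Stock Option Plan — service 8 weeks ≥ 45 days ✓ → eligible.

Relocation Assistance, Stock Option Plan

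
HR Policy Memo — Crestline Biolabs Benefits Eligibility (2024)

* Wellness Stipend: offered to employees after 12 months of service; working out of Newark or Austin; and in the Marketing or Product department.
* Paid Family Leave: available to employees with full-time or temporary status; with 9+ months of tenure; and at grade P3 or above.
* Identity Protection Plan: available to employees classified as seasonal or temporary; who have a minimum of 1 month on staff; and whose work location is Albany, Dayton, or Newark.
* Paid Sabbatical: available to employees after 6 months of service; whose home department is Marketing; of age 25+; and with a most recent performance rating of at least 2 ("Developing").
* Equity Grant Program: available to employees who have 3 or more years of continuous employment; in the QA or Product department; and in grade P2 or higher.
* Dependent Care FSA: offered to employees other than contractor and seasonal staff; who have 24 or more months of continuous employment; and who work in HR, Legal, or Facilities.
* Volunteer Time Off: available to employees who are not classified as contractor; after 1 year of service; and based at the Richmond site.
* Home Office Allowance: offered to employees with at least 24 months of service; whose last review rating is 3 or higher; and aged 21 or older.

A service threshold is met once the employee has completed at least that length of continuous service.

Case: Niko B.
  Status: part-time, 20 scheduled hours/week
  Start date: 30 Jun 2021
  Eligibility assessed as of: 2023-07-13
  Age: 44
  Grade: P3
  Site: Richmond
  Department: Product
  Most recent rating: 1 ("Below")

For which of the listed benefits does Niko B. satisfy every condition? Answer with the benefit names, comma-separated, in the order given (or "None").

Volunteer Time Off

Service from 30 Jun 2021 to 2023-07-13: 743 days.
Wellness Stipend — service 743 days ≥ 12 months (≈360 days) ✓; site Richmond ✗ (not Newark or Austin) → not eligible.
Paid Family Leave — status part-time ✗ (requires full-time or temporary) → not eligible.
Identity Protection Plan — status part-time ✗ (requires seasonal or temporary) → not eligible.
Paid Sabbatical — service 743 days ≥ 6 months (≈180 days) ✓; dept Product ✗ → not eligible.
Equity Grant Program — service 743 days < 3 years (≈1095 days) ✗ → not eligible.
Dependent Care FSA — status part-time ✓ (not excluded); service 743 days ≥ 24 months (≈720 days) ✓; dept Product ✗ → not eligible.
Volunteer Time Off — status part-time ✓ (not excluded); service 743 days ≥ 1 year (≈365 days) ✓; site Richmond ✓ → eligible.
Home Office Allowance — service 743 days ≥ 24 months (≈720 days) ✓; rating 1 < 3 ✗ → not eligible.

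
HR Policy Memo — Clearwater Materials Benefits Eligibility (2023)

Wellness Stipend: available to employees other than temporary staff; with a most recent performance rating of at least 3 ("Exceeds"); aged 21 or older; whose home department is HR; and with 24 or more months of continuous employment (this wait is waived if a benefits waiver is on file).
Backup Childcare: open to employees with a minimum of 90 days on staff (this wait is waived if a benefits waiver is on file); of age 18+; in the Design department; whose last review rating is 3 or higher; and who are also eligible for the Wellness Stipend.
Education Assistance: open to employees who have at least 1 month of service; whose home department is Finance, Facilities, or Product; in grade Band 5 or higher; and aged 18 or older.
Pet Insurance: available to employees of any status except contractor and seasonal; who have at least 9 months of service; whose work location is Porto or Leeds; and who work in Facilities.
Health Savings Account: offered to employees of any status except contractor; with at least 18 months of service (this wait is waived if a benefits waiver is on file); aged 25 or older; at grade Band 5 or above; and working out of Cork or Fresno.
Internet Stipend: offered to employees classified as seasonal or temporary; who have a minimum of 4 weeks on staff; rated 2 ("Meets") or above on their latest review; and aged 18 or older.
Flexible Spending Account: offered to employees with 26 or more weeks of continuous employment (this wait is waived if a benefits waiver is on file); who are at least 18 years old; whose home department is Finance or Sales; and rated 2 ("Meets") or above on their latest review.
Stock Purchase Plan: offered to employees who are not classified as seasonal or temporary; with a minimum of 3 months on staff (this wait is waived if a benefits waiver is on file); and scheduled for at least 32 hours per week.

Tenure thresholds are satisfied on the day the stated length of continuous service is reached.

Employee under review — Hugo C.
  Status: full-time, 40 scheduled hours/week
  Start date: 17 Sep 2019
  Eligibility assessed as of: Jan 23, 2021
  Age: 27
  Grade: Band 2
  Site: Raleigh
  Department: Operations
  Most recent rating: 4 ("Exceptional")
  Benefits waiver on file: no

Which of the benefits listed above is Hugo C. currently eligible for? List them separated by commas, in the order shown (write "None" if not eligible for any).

Stock Purchase Plan

Service from 17 Sep 2019 to Jan 23, 2021: 494 days.
Wellness Stipend — status full-time ✓ (not excluded); rating 4 ≥ 3 ✓; age 27 ≥ 21 ✓; dept Operations ✗ → not eligible.
Backup Childcare — no waiver, service 494 days ≥ 90 days ✓; age 27 ≥ 18 ✓; dept Operations ✗ → not eligible.
Education Assistance — service 494 days ≥ 1 month (≈30 days) ✓; dept Operations ✗ → not eligible.
Pet Insurance — status full-time ✓ (not excluded); service 494 days ≥ 9 months (≈270 days) ✓; site Raleigh ✗ (not Porto or Leeds) → not eligible.
Health Savings Account — status full-time ✓ (not excluded); no waiver, service 494 days < 18 months (≈540 days) ✗ → not eligible.
Internet Stipend — status full-time ✗ (requires seasonal or temporary) → not eligible.
Flexible Spending Account — no waiver, service 494 days ≥ 26 weeks (≈182 days) ✓; age 27 ≥ 18 ✓; dept Operations ✗ → not eligible.
Stock Purchase Plan — status full-time ✓ (not excluded); no waiver, service 494 days ≥ 3 months (≈90 days) ✓; 40 hrs/wk ≥ 32 ✓ → eligible.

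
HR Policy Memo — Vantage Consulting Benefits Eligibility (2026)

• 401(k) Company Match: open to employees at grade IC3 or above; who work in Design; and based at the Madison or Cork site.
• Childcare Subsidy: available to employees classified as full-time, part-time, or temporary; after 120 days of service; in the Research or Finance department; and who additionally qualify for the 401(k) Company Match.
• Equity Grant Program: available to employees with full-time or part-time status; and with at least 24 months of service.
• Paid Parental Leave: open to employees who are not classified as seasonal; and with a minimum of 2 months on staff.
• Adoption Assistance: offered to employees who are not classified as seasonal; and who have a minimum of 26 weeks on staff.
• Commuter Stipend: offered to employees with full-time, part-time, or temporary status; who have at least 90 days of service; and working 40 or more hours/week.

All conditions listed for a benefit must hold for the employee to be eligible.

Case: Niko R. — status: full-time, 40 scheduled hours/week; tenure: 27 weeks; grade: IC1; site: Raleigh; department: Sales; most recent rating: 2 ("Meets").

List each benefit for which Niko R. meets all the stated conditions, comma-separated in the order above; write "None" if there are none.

Paid Parental Leave, Adoption Assistance, Commuter Stipend

401(k) Company Match — grade IC1 < IC3 ✗ → not eligible.
Childcare Subsidy — status full-time ✓; service 27 weeks ≥ 120 days ✓; dept Sales ✗ → not eligible.
Equity Grant Program — status full-time ✓; service 27 weeks < 24 months (≈720 days) ✗ → not eligible.
Paid Parental Leave — status full-time ✓ (not excluded); service 27 weeks ≥ 2 months (≈60 days) ✓ → eligible.
Adoption Assistance — status full-time ✓ (not excluded); service 27 weeks ≥ 26 weeks ✓ → eligible.
Commuter Stipend — status full-time ✓; service 27 weeks ≥ 90 days ✓; 40 hrs/wk ≥ 40 ✓ → eligible.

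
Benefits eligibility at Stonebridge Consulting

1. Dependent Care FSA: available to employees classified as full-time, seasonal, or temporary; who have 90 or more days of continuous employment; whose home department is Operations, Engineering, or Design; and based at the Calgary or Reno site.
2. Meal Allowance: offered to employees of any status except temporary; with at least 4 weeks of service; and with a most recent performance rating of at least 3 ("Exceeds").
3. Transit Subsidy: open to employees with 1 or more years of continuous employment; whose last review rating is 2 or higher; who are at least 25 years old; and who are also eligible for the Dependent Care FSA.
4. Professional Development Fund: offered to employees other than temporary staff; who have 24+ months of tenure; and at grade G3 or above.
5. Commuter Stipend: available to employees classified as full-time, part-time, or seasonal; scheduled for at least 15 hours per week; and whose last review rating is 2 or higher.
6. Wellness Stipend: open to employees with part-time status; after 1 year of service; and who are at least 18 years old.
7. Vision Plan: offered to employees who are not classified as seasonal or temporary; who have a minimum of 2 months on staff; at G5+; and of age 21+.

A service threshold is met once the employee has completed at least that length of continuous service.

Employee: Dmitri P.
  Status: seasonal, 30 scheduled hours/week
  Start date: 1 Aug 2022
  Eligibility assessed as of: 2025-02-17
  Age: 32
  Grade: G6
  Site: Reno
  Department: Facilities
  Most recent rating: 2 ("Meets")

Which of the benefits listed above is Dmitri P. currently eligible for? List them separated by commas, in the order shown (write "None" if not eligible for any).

Service from 1 Aug 2022 to 2025-02-17: 931 days.
Dependent Care FSA — status seasonal ✓; service 931 days ≥ 90 days ✓; dept Facilities ✗ → not eligible.
Meal Allowance — status seasonal ✓ (not excluded); service 931 days ≥ 4 weeks (≈28 days) ✓; rating 2 < 3 ✗ → not eligible.
Transit Subsidy — service 931 days ≥ 1 year (≈365 days) ✓; rating 2 ≥ 2 ✓; age 32 ≥ 25 ✓; not eligible for Dependent Care FSA ✗ → not eligible.
Professional Development Fund — status seasonal ✓ (not excluded); service 931 days ≥ 24 months (≈720 days) ✓; grade G6 ≥ G3 ✓ → eligible.
Commuter Stipend — status seasonal ✓; 30 hrs/wk ≥ 15 ✓; rating 2 ≥ 2 ✓ → eligible.
Wellness Stipend — status seasonal ✗ (requires part-time) → not eligible.
Vision Plan — status seasonal ✗ (excluded) → not eligible.

Professional Development Fund, Commuter Stipend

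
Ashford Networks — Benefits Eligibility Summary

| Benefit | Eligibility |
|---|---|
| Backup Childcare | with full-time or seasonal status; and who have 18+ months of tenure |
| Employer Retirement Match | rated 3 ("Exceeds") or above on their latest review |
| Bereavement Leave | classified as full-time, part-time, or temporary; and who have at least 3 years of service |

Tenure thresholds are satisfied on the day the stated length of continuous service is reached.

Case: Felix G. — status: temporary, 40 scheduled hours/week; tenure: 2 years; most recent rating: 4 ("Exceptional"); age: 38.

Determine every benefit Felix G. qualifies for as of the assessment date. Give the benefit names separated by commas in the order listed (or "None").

Backup Childcare — status temporary ✗ (requires full-time or seasonal) → not eligible.
Employer Retirement Match — rating 4 ≥ 3 ✓ → eligible.
Bereavement Leave — status temporary ✓; service 2 years < 3 years ✗ → not eligible.

Employer Retirement Match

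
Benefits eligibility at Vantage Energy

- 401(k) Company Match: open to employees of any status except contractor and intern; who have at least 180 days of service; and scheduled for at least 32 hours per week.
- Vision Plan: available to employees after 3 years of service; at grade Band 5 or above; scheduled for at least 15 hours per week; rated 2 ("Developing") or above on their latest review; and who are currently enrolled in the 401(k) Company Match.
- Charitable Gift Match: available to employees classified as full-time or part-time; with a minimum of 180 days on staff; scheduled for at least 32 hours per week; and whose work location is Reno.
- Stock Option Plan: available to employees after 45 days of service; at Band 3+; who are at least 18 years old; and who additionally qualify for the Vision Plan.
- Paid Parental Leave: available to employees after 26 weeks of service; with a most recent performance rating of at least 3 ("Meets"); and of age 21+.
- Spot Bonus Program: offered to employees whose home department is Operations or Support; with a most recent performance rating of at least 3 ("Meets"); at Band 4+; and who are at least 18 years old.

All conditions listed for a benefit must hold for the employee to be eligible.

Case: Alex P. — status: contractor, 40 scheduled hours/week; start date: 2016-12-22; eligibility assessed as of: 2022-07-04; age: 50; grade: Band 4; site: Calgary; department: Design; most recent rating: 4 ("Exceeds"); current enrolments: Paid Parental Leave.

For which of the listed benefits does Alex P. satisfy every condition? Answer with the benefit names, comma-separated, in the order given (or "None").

Service from 2016-12-22 to 2022-07-04: 2020 days.
401(k) Company Match — status contractor ✗ (excluded) → not eligible.
Vision Plan — service 2020 days ≥ 3 years (≈1095 days) ✓; grade Band 4 < Band 5 ✗ → not eligible.
Charitable Gift Match — status contractor ✗ (requires full-time or part-time) → not eligible.
Stock Option Plan — service 2020 days ≥ 45 days ✓; grade Band 4 ≥ Band 3 ✓; age 50 ≥ 18 ✓; not eligible for Vision Plan ✗ → not eligible.
Paid Parental Leave — service 2020 days ≥ 26 weeks (≈182 days) ✓; rating 4 ≥ 3 ✓; age 50 ≥ 21 ✓ → eligible.
Spot Bonus Program — dept Design ✗ → not eligible.

Paid Parental Leave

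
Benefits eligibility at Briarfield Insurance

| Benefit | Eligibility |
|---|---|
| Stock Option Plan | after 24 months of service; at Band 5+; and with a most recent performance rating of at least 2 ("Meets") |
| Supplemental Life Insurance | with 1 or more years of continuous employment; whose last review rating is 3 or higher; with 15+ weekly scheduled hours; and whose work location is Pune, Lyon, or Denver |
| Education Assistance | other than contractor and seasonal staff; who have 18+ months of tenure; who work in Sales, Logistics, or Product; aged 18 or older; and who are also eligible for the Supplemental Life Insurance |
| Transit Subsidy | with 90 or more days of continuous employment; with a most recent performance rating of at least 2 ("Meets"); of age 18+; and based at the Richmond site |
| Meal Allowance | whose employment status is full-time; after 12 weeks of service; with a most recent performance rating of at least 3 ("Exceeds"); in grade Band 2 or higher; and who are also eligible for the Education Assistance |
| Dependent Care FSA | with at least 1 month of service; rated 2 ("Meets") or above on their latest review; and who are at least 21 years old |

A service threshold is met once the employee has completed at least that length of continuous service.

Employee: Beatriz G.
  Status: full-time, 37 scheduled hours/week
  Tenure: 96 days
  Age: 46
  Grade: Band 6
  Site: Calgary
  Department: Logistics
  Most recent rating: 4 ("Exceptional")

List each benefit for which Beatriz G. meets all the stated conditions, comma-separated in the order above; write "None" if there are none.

Dependent Care FSA

Stock Option Plan — service 96 days < 24 months (≈720 days) ✗ → not eligible.
Supplemental Life Insurance — service 96 days < 1 year (≈365 days) ✗ → not eligible.
Education Assistance — status full-time ✓ (not excluded); service 96 days < 18 months (≈540 days) ✗ → not eligible.
Transit Subsidy — service 96 days ≥ 90 days ✓; rating 4 ≥ 2 ✓; age 46 ≥ 18 ✓; site Calgary ✗ (not Richmond) → not eligible.
Meal Allowance — status full-time ✓; service 96 days ≥ 12 weeks (≈84 days) ✓; rating 4 ≥ 3 ✓; grade Band 6 ≥ Band 2 ✓; not eligible for Education Assistance ✗ → not eligible.
Dependent Care FSA — service 96 days ≥ 1 month (≈30 days) ✓; rating 4 ≥ 2 ✓; age 46 ≥ 21 ✓ → eligible.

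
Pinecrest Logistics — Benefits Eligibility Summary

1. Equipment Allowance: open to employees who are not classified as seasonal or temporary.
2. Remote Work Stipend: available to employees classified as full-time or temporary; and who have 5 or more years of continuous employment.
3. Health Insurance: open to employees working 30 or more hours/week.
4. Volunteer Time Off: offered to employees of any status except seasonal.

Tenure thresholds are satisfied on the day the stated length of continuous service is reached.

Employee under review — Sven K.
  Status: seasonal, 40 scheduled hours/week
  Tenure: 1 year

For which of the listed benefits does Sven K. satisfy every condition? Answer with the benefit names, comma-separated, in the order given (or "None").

Equipment Allowance — status seasonal ✗ (excluded) → not eligible.
Remote Work Stipend — status seasonal ✗ (requires full-time or temporary) → not eligible.
Health Insurance — 40 hrs/wk ≥ 30 ✓ → eligible.
Volunteer Time Off — status seasonal ✗ (excluded) → not eligible.

Health Insurance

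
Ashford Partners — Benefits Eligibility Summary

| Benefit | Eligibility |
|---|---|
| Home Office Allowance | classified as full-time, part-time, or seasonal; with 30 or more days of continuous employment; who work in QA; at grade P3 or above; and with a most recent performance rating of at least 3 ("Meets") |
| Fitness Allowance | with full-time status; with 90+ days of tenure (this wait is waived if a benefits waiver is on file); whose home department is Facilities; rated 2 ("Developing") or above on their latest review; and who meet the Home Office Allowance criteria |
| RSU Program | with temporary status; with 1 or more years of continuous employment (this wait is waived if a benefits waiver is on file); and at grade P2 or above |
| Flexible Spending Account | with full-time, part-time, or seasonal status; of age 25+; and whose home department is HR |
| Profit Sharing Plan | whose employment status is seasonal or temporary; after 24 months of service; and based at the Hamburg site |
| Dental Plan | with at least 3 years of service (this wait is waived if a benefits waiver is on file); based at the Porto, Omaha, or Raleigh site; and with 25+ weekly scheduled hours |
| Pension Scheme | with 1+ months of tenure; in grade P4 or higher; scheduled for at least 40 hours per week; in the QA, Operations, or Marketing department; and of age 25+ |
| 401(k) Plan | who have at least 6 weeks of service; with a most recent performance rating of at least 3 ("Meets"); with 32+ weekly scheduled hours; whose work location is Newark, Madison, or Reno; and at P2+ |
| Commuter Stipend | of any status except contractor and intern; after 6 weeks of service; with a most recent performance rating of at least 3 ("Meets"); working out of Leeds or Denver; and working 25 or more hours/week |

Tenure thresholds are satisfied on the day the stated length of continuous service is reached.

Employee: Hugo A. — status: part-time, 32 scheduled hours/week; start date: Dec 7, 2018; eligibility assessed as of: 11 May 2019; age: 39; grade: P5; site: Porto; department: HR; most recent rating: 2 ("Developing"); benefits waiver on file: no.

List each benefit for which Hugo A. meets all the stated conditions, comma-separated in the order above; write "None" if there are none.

Flexible Spending Account

Service from Dec 7, 2018 to 11 May 2019: 155 days.
Home Office Allowance — status part-time ✓; service 155 days ≥ 30 days ✓; dept HR ✗ → not eligible.
Fitness Allowance — status part-time ✗ (requires full-time) → not eligible.
RSU Program — status part-time ✗ (requires temporary) → not eligible.
Flexible Spending Account — status part-time ✓; age 39 ≥ 25 ✓; dept HR ✓ → eligible.
Profit Sharing Plan — status part-time ✗ (requires seasonal or temporary) → not eligible.
Dental Plan — no waiver, service 155 days < 3 years (≈1095 days) ✗ → not eligible.
Pension Scheme — service 155 days ≥ 1 month (≈30 days) ✓; grade P5 ≥ P4 ✓; 32 hrs/wk < 40 ✗ → not eligible.
401(k) Plan — service 155 days ≥ 6 weeks (≈42 days) ✓; rating 2 < 3 ✗ → not eligible.
Commuter Stipend — status part-time ✓ (not excluded); service 155 days ≥ 6 weeks (≈42 days) ✓; rating 2 < 3 ✗ → not eligible.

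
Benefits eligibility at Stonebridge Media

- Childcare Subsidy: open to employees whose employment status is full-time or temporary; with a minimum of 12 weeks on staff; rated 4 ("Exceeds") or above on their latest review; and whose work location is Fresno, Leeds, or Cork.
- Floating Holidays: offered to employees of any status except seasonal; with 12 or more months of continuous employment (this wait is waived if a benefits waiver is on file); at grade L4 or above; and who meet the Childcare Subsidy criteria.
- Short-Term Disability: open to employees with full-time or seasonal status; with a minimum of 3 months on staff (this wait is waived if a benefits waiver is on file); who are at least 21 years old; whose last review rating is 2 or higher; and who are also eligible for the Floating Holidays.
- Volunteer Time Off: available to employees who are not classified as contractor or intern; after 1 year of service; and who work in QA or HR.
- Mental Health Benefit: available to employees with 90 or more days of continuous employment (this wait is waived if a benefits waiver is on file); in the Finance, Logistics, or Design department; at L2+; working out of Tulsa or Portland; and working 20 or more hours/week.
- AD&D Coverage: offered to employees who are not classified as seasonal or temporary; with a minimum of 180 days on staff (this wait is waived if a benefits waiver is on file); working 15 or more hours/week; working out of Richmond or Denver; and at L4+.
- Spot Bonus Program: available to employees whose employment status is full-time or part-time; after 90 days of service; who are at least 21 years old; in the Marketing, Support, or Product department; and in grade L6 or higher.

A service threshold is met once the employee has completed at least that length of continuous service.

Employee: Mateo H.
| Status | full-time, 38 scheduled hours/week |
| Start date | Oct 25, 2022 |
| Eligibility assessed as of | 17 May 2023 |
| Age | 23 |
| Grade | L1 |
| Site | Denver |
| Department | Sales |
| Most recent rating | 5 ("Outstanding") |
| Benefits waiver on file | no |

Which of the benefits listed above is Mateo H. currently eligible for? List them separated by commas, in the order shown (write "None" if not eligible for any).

None

Service from Oct 25, 2022 to 17 May 2023: 204 days.
Childcare Subsidy — status full-time ✓; service 204 days ≥ 12 weeks (≈84 days) ✓; rating 5 ≥ 4 ✓; site Denver ✗ (not Fresno, Leeds, or Cork) → not eligible.
Floating Holidays — status full-time ✓ (not excluded); no waiver, service 204 days < 12 months (≈360 days) ✗ → not eligible.
Short-Term Disability — status full-time ✓; no waiver, service 204 days ≥ 3 months (≈90 days) ✓; age 23 ≥ 21 ✓; rating 5 ≥ 2 ✓; not eligible for Floating Holidays ✗ → not eligible.
Volunteer Time Off — status full-time ✓ (not excluded); service 204 days < 1 year (≈365 days) ✗ → not eligible.
Mental Health Benefit — no waiver, service 204 days ≥ 90 days ✓; dept Sales ✗ → not eligible.
AD&D Coverage — status full-time ✓ (not excluded); no waiver, service 204 days ≥ 180 days ✓; 38 hrs/wk ≥ 15 ✓; site Denver ✓; grade L1 < L4 ✗ → not eligible.
Spot Bonus Program — status full-time ✓; service 204 days ≥ 90 days ✓; age 23 ≥ 21 ✓; dept Sales ✗ → not eligible.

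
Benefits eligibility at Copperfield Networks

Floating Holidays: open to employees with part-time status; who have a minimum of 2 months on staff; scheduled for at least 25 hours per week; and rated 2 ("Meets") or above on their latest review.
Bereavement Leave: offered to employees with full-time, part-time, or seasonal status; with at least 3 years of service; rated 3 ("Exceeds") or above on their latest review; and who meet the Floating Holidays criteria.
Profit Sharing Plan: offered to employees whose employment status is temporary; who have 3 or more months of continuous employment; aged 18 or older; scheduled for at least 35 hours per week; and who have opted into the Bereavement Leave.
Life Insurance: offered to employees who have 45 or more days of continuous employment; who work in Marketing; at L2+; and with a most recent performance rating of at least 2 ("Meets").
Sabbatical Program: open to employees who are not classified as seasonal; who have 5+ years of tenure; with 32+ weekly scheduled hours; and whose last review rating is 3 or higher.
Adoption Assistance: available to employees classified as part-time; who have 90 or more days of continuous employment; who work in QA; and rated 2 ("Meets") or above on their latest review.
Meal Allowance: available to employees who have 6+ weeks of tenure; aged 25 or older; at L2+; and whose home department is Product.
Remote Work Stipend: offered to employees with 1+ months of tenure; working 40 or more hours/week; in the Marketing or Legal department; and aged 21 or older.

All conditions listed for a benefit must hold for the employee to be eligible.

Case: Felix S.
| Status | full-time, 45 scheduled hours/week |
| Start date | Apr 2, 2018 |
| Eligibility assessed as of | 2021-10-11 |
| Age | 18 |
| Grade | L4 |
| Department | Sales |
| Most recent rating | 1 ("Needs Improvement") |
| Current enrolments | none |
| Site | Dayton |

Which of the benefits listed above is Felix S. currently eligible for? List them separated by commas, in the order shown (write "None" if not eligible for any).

Service from Apr 2, 2018 to 2021-10-11: 1288 days.
Floating Holidays — status full-time ✗ (requires part-time) → not eligible.
Bereavement Leave — status full-time ✓; service 1288 days ≥ 3 years (≈1095 days) ✓; rating 1 < 3 ✗ → not eligible.
Profit Sharing Plan — status full-time ✗ (requires temporary) → not eligible.
Life Insurance — service 1288 days ≥ 45 days ✓; dept Sales ✗ → not eligible.
Sabbatical Program — status full-time ✓ (not excluded); service 1288 days < 5 years (≈1825 days) ✗ → not eligible.
Adoption Assistance — status full-time ✗ (requires part-time) → not eligible.
Meal Allowance — service 1288 days ≥ 6 weeks (≈42 days) ✓; age 18 < 25 ✗ → not eligible.
Remote Work Stipend — service 1288 days ≥ 1 month (≈30 days) ✓; 45 hrs/wk ≥ 40 ✓; dept Sales ✗ → not eligible.

None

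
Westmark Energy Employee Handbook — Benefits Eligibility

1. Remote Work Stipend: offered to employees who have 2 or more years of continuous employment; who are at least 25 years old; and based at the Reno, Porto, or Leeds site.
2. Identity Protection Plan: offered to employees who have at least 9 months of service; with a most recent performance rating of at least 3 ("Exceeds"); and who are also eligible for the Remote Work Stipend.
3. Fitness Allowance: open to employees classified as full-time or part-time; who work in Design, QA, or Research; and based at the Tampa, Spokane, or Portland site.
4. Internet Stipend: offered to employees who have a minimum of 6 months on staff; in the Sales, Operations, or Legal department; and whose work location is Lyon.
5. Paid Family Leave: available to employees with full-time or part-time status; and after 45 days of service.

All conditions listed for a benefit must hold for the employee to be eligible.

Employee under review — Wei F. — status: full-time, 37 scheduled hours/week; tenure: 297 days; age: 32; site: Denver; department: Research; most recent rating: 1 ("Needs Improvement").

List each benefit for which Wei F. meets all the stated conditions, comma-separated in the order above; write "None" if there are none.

Remote Work Stipend — service 297 days < 2 years (≈730 days) ✗ → not eligible.
Identity Protection Plan — service 297 days ≥ 9 months (≈270 days) ✓; rating 1 < 3 ✗ → not eligible.
Fitness Allowance — status full-time ✓; dept Research ✓; site Denver ✗ (not Tampa, Spokane, or Portland) → not eligible.
Internet Stipend — service 297 days ≥ 6 months (≈180 days) ✓; dept Research ✗ → not eligible.
Paid Family Leave — status full-time ✓; service 297 days ≥ 45 days ✓ → eligible.

Paid Family Leave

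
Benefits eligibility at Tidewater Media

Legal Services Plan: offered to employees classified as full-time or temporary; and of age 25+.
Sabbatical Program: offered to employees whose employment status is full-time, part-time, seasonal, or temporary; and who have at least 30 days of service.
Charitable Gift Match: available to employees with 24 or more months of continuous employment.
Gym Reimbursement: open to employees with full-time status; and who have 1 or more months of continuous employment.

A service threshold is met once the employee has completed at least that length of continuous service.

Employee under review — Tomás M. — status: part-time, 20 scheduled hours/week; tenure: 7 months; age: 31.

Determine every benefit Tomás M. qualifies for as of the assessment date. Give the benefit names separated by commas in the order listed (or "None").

Sabbatical Program

Legal Services Plan — status part-time ✗ (requires full-time or temporary) → not eligible.
Sabbatical Program — status part-time ✓; service 7 months ≥ 30 days ✓ → eligible.
Charitable Gift Match — service 7 months < 24 months ✗ → not eligible.
Gym Reimbursement — status part-time ✗ (requires full-time) → not eligible.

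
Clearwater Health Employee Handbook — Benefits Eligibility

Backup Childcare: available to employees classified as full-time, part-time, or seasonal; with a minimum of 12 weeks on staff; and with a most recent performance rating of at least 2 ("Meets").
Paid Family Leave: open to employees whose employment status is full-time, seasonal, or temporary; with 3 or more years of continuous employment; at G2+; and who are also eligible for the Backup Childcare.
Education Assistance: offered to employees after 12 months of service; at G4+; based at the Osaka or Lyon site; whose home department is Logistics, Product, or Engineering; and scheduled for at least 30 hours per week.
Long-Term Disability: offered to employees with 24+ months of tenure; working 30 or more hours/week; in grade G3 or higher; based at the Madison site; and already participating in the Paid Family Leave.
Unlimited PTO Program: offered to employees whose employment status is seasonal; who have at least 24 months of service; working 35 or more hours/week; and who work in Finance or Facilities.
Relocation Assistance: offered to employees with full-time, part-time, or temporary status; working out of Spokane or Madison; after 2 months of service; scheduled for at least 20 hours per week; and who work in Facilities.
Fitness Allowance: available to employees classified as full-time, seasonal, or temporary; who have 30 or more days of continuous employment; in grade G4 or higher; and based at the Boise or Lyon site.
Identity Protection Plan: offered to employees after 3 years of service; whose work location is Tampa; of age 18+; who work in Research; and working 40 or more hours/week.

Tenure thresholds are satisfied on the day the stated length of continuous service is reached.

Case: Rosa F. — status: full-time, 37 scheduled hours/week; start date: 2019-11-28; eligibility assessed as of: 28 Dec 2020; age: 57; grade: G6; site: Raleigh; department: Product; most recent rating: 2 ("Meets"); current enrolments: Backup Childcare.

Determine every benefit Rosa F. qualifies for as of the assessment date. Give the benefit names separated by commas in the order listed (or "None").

Backup Childcare

Service from 2019-11-28 to 28 Dec 2020: 396 days.
Backup Childcare — status full-time ✓; service 396 days ≥ 12 weeks (≈84 days) ✓; rating 2 ≥ 2 ✓ → eligible.
Paid Family Leave — status full-time ✓; service 396 days < 3 years (≈1095 days) ✗ → not eligible.
Education Assistance — service 396 days ≥ 12 months (≈360 days) ✓; grade G6 ≥ G4 ✓; site Raleigh ✗ (not Osaka or Lyon) → not eligible.
Long-Term Disability — service 396 days < 24 months (≈720 days) ✗ → not eligible.
Unlimited PTO Program — status full-time ✗ (requires seasonal) → not eligible.
Relocation Assistance — status full-time ✓; site Raleigh ✗ (not Spokane or Madison) → not eligible.
Fitness Allowance — status full-time ✓; service 396 days ≥ 30 days ✓; grade G6 ≥ G4 ✓; site Raleigh ✗ (not Boise or Lyon) → not eligible.
Identity Protection Plan — service 396 days < 3 years (≈1095 days) ✗ → not eligible.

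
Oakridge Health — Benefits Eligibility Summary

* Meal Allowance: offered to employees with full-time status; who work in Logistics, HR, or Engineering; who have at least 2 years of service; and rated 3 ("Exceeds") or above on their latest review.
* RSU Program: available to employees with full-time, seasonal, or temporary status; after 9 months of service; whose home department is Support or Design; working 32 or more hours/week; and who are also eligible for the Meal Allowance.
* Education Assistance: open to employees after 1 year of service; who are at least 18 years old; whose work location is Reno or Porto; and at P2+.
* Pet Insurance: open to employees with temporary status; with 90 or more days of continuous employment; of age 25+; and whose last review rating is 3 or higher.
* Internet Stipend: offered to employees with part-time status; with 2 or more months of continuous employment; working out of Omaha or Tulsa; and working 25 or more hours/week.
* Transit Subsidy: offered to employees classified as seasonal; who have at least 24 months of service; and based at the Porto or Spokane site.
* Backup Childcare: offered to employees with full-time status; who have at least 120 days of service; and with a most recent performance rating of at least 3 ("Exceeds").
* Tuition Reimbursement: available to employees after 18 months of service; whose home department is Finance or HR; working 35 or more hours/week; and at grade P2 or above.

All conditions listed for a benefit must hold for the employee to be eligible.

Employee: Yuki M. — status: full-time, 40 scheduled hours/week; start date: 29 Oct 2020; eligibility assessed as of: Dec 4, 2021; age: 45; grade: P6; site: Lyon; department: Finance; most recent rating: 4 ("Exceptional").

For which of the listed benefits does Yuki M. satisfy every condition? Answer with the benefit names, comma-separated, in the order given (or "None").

Backup Childcare

Service from 29 Oct 2020 to Dec 4, 2021: 401 days.
Meal Allowance — status full-time ✓; dept Finance ✗ → not eligible.
RSU Program — status full-time ✓; service 401 days ≥ 9 months (≈270 days) ✓; dept Finance ✗ → not eligible.
Education Assistance — service 401 days ≥ 1 year (≈365 days) ✓; age 45 ≥ 18 ✓; site Lyon ✗ (not Reno or Porto) → not eligible.
Pet Insurance — status full-time ✗ (requires temporary) → not eligible.
Internet Stipend — status full-time ✗ (requires part-time) → not eligible.
Transit Subsidy — status full-time ✗ (requires seasonal) → not eligible.
Backup Childcare — status full-time ✓; service 401 days ≥ 120 days ✓; rating 4 ≥ 3 ✓ → eligible.
Tuition Reimbursement — service 401 days < 18 months (≈540 days) ✗ → not eligible.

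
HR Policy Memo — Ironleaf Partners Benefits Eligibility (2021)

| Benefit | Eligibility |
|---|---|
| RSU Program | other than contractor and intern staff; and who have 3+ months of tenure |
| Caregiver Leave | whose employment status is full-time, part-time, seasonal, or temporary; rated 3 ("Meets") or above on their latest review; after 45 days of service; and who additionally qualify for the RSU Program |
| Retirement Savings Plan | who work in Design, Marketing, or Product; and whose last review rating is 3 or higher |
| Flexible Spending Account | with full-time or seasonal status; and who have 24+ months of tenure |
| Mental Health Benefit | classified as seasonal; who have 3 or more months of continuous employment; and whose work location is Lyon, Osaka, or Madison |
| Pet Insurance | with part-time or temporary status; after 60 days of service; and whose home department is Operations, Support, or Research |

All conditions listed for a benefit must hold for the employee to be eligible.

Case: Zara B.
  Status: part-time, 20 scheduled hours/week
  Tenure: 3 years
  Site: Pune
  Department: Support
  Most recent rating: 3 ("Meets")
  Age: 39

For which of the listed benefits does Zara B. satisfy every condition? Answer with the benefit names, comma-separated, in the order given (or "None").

RSU Program — status part-time ✓ (not excluded); service 3 years ≥ 3 months (≈90 days) ✓ → eligible.
Caregiver Leave — status part-time ✓; rating 3 ≥ 3 ✓; service 3 years ≥ 45 days ✓; eligible for RSU Program ✓ → eligible.
Retirement Savings Plan — dept Support ✗ → not eligible.
Flexible Spending Account — status part-time ✗ (requires full-time or seasonal) → not eligible.
Mental Health Benefit — status part-time ✗ (requires seasonal) → not eligible.
Pet Insurance — status part-time ✓; service 3 years ≥ 60 days ✓; dept Support ✓ → eligible.

RSU Program, Caregiver Leave, Pet Insurance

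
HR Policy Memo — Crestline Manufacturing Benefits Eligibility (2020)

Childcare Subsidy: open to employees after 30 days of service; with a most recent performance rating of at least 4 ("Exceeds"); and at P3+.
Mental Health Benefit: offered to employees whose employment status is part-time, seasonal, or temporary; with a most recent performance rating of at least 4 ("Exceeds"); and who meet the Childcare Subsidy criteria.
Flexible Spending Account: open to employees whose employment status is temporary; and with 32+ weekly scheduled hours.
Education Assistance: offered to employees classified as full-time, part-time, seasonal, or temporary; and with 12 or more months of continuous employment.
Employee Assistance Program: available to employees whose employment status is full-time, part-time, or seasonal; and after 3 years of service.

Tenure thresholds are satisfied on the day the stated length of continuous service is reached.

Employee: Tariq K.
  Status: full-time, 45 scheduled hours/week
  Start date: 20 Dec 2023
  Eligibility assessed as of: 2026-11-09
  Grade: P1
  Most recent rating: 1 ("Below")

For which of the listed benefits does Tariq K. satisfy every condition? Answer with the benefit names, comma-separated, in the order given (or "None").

Education Assistance

Service from 20 Dec 2023 to 2026-11-09: 1055 days.
Childcare Subsidy — service 1055 days ≥ 30 days ✓; rating 1 < 4 ✗ → not eligible.
Mental Health Benefit — status full-time ✗ (requires part-time, seasonal, or temporary) → not eligible.
Flexible Spending Account — status full-time ✗ (requires temporary) → not eligible.
Education Assistance — status full-time ✓; service 1055 days ≥ 12 months (≈360 days) ✓ → eligible.
Employee Assistance Program — status full-time ✓; service 1055 days < 3 years (≈1095 days) ✗ → not eligible.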